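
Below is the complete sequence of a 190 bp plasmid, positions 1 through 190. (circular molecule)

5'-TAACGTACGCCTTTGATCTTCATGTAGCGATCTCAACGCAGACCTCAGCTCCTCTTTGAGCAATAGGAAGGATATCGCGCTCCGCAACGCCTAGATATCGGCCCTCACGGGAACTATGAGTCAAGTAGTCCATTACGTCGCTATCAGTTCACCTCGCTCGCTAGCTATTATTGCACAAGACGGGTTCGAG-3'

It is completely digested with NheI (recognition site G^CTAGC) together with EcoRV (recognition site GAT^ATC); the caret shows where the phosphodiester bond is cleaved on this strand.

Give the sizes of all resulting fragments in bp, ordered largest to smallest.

103, 64, 23 bp

The NheI site (GCTAGC) starts at position 160.
NheI cuts after the first base of each site, so after position 160.
EcoRV sites (GATATC) start at positions 71, 94.
EcoRV cuts after base 3 of each site, so after positions 73, 96.
Combined cut positions: 73, 96, 160.
Circular molecule, 3 cuts → 3 fragments:
  74–96 → 23 bp
  97–160 → 64 bp
  161–190 then 1–73 → 30 + 73 = 103 bp
Sorted largest to smallest: 103, 64, 23 bp.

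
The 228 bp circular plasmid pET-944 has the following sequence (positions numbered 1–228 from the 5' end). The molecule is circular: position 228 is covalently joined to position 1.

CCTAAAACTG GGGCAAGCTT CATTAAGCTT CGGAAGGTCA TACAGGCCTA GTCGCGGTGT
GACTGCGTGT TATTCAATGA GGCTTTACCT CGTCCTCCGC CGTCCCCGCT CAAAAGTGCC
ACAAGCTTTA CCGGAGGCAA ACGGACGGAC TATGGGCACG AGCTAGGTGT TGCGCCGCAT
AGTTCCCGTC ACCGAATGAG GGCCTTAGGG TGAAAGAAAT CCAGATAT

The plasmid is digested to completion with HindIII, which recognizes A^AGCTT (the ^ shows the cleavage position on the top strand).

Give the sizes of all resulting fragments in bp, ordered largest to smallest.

120, 98, 10 bp

HindIII sites (AAGCTT) start at positions 15, 25, 123.
HindIII cuts after the first base of each site, so after positions 15, 25, 123.
Circular molecule, 3 cuts → 3 fragments:
  16–25 → 10 bp
  26–123 → 98 bp
  124–228 then 1–15 → 105 + 15 = 120 bp
Sorted largest to smallest: 120, 98, 10 bp.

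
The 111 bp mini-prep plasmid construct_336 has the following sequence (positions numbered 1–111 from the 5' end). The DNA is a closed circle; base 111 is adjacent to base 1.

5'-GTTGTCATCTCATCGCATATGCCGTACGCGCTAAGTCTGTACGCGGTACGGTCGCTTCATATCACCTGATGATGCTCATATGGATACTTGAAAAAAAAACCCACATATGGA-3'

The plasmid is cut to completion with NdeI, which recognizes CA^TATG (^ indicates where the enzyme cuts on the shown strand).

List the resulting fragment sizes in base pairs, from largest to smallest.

61, 27, 23 bp

NdeI sites (CATATG) start at positions 16, 77, 104.
NdeI cuts after base 2 of each site, so after positions 17, 78, 105.
Circular molecule, 3 cuts → 3 fragments:
  18–78 → 61 bp
  79–105 → 27 bp
  106–111 then 1–17 → 6 + 17 = 23 bp
Sorted largest to smallest: 61, 27, 23 bp.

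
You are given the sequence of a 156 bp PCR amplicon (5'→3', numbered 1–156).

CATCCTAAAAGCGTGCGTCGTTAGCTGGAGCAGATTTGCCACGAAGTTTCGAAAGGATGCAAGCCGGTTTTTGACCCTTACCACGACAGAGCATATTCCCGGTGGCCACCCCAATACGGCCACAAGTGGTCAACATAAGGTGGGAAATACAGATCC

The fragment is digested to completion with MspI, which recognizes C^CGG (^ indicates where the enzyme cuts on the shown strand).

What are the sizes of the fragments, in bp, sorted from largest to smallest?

64, 57, 35 bp

MspI sites (CCGG) start at positions 64, 99.
MspI cuts after the first base of each site, so after positions 64, 99.
Linear molecule, 2 cuts → 3 fragments:
  1–64 → 64 bp
  65–99 → 35 bp
  100–156 → 57 bp
Sorted largest to smallest: 64, 57, 35 bp.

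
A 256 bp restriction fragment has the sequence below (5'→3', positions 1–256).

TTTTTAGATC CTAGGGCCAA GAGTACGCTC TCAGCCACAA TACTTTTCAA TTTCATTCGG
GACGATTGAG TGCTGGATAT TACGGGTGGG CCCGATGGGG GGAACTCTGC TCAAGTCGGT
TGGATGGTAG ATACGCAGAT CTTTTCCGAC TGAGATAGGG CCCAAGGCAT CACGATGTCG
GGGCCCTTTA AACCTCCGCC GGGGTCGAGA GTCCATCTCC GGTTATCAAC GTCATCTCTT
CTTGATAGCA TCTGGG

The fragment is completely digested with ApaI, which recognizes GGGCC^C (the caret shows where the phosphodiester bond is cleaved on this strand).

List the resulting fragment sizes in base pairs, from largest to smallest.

92, 71, 70, 23 bp

ApaI sites (GGGCCC) start at positions 88, 158, 181.
ApaI cuts after base 5 of each site (before the last base), so after positions 92, 162, 185.
Linear molecule, 3 cuts → 4 fragments:
  1–92 → 92 bp
  93–162 → 70 bp
  163–185 → 23 bp
  186–256 → 71 bp
Sorted largest to smallest: 92, 71, 70, 23 bp.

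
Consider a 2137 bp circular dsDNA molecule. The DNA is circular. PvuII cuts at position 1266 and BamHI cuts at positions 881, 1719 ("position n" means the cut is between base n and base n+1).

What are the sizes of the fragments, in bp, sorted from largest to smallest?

1299, 453, 385 bp

Combined cut positions (sorted): 881, 1266, 1719.
Circular molecule, 3 cuts → 3 fragments:
  1266 − 881 = 385 bp
  1719 − 1266 = 453 bp
  wrap: 2137 − 1719 + 881 = 1299 bp
Sorted largest to smallest: 1299, 453, 385 bp.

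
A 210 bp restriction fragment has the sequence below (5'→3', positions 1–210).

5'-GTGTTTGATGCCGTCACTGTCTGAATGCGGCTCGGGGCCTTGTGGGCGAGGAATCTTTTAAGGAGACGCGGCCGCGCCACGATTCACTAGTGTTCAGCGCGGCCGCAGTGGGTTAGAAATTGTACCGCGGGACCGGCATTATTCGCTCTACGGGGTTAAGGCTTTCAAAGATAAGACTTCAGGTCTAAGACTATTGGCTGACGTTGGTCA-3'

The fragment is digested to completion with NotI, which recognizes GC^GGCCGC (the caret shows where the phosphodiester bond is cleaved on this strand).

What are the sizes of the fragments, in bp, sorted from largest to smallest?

110, 69, 31 bp

NotI sites (GCGGCCGC) start at positions 68, 99.
NotI cuts after base 2 of each site, so after positions 69, 100.
Linear molecule, 2 cuts → 3 fragments:
  1–69 → 69 bp
  70–100 → 31 bp
  101–210 → 110 bp
Sorted largest to smallest: 110, 69, 31 bp.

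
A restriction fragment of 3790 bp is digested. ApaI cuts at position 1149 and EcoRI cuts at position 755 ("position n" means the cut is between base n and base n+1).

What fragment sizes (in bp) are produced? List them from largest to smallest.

2641, 755, 394 bp

Combined cut positions (sorted): 755, 1149.
Linear molecule, 2 cuts → 3 fragments:
  755 − 0 = 755 bp
  1149 − 755 = 394 bp
  3790 − 1149 = 2641 bp
Sorted largest to smallest: 2641, 755, 394 bp.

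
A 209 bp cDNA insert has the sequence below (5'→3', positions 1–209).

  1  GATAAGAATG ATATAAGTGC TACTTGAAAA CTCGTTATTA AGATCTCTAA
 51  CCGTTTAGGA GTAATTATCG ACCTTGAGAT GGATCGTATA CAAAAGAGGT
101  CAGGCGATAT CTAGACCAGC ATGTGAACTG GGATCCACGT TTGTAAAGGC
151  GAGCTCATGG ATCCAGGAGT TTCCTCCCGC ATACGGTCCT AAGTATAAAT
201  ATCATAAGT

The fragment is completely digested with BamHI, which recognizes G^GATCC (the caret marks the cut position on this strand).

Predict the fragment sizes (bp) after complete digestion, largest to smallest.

131, 50, 28 bp

BamHI sites (GGATCC) start at positions 131, 159.
BamHI cuts after the first base of each site, so after positions 131, 159.
Linear molecule, 2 cuts → 3 fragments:
  1–131 → 131 bp
  132–159 → 28 bp
  160–209 → 50 bp
Sorted largest to smallest: 131, 50, 28 bp.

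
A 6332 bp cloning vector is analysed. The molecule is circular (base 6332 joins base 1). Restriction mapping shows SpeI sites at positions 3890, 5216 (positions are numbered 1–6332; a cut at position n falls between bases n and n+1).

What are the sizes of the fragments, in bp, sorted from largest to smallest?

5006, 1326 bp

Circular molecule, 2 cuts → 2 fragments:
  5216 − 3890 = 1326 bp
  wrap: 6332 − 5216 + 3890 = 5006 bp
Sorted largest to smallest: 5006, 1326 bp.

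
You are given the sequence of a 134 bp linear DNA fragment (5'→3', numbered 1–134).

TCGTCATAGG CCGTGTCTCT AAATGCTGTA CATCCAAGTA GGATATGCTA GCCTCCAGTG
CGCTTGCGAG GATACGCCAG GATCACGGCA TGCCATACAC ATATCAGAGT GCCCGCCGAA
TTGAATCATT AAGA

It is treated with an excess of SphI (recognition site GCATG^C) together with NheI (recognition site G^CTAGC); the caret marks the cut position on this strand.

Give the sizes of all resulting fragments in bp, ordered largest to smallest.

The SphI site (GCATGC) starts at position 88.
SphI cuts after base 5 of each site (before the last base), so after position 92.
The NheI site (GCTAGC) starts at position 47.
NheI cuts after the first base of each site, so after position 47.
Combined cut positions: 47, 92.
Linear molecule, 2 cuts → 3 fragments:
  1–47 → 47 bp
  48–92 → 45 bp
  93–134 → 42 bp
Sorted largest to smallest: 47, 45, 42 bp.

47, 45, 42 bp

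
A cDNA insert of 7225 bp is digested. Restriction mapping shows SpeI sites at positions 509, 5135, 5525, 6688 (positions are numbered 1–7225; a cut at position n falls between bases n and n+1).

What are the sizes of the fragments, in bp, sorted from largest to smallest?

Linear molecule, 4 cuts → 5 fragments:
  509 − 0 = 509 bp
  5135 − 509 = 4626 bp
  5525 − 5135 = 390 bp
  6688 − 5525 = 1163 bp
  7225 − 6688 = 537 bp
Sorted largest to smallest: 4626, 1163, 537, 509, 390 bp.

4626, 1163, 537, 509, 390 bp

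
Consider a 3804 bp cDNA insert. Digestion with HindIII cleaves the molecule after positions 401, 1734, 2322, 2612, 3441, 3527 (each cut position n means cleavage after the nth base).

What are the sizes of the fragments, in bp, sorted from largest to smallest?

1333, 829, 588, 401, 290, 277, 86 bp

Linear molecule, 6 cuts → 7 fragments:
  401 − 0 = 401 bp
  1734 − 401 = 1333 bp
  2322 − 1734 = 588 bp
  2612 − 2322 = 290 bp
  3441 − 2612 = 829 bp
  3527 − 3441 = 86 bp
  3804 − 3527 = 277 bp
Sorted largest to smallest: 1333, 829, 588, 401, 290, 277, 86 bp.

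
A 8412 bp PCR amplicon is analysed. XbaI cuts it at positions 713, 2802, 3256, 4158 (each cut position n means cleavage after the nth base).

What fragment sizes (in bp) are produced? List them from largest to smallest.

Linear molecule, 4 cuts → 5 fragments:
  713 − 0 = 713 bp
  2802 − 713 = 2089 bp
  3256 − 2802 = 454 bp
  4158 − 3256 = 902 bp
  8412 − 4158 = 4254 bp
Sorted largest to smallest: 4254, 2089, 902, 713, 454 bp.

4254, 2089, 902, 713, 454 bp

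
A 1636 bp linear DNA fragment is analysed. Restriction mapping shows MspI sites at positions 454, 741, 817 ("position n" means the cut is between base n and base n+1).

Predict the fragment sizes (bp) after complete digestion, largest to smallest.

819, 454, 287, 76 bp

Linear molecule, 3 cuts → 4 fragments:
  454 − 0 = 454 bp
  741 − 454 = 287 bp
  817 − 741 = 76 bp
  1636 − 817 = 819 bp
Sorted largest to smallest: 819, 454, 287, 76 bp.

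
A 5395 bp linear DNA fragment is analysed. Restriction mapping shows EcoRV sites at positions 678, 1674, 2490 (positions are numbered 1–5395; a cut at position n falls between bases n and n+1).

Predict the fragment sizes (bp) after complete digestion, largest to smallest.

2905, 996, 816, 678 bp

Linear molecule, 3 cuts → 4 fragments:
  678 − 0 = 678 bp
  1674 − 678 = 996 bp
  2490 − 1674 = 816 bp
  5395 − 2490 = 2905 bp
Sorted largest to smallest: 2905, 996, 816, 678 bp.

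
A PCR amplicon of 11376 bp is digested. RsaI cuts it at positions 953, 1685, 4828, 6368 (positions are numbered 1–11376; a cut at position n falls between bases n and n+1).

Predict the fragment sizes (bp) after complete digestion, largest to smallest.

5008, 3143, 1540, 953, 732 bp

Linear molecule, 4 cuts → 5 fragments:
  953 − 0 = 953 bp
  1685 − 953 = 732 bp
  4828 − 1685 = 3143 bp
  6368 − 4828 = 1540 bp
  11376 − 6368 = 5008 bp
Sorted largest to smallest: 5008, 3143, 1540, 953, 732 bp.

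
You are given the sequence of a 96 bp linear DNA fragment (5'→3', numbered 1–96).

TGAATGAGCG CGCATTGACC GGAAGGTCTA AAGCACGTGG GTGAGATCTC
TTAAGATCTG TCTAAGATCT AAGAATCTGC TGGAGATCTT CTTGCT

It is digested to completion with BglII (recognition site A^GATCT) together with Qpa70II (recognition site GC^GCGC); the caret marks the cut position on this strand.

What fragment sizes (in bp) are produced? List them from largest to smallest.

35, 19, 12, 11, 10, 9 bp

BglII sites (AGATCT) start at positions 44, 54, 65, 84.
BglII cuts after the first base of each site, so after positions 44, 54, 65, 84.
The Qpa70II site (GCGCGC) starts at position 8.
Qpa70II cuts after base 2 of each site, so after position 9.
Combined cut positions: 9, 44, 54, 65, 84.
Linear molecule, 5 cuts → 6 fragments:
  1–9 → 9 bp
  10–44 → 35 bp
  45–54 → 10 bp
  55–65 → 11 bp
  66–84 → 19 bp
  85–96 → 12 bp
Sorted largest to smallest: 35, 19, 12, 11, 10, 9 bp.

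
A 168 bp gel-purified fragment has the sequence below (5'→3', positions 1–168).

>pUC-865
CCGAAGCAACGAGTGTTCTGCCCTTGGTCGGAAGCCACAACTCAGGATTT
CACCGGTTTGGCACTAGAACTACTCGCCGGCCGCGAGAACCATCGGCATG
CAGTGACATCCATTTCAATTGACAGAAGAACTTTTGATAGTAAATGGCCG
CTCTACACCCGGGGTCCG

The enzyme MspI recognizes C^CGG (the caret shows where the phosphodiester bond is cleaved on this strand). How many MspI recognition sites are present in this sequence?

CCGG occurs starting at positions 53, 77, 159.
MspI cuts at 3 sites.

3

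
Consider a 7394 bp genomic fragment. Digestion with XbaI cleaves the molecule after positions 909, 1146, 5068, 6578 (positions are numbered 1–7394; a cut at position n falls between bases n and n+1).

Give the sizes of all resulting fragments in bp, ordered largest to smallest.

3922, 1510, 909, 816, 237 bp

Linear molecule, 4 cuts → 5 fragments:
  909 − 0 = 909 bp
  1146 − 909 = 237 bp
  5068 − 1146 = 3922 bp
  6578 − 5068 = 1510 bp
  7394 − 6578 = 816 bp
Sorted largest to smallest: 3922, 1510, 909, 816, 237 bp.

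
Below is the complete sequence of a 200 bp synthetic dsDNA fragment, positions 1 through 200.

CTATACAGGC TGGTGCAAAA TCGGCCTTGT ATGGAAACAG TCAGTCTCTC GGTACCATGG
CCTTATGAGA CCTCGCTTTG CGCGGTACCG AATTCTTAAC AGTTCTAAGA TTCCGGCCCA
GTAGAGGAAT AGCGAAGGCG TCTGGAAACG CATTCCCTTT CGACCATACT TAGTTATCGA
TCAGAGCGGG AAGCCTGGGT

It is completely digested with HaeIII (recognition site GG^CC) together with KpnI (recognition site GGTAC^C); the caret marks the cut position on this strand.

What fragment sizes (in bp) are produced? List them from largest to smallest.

HaeIII sites (GGCC) start at positions 23, 59, 115.
HaeIII cuts after base 2 of each site, so after positions 24, 60, 116.
KpnI sites (GGTACC) start at positions 51, 84.
KpnI cuts after base 5 of each site (before the last base), so after positions 55, 88.
Combined cut positions: 24, 55, 60, 88, 116.
Linear molecule, 5 cuts → 6 fragments:
  1–24 → 24 bp
  25–55 → 31 bp
  56–60 → 5 bp
  61–88 → 28 bp
  89–116 → 28 bp
  117–200 → 84 bp
Sorted largest to smallest: 84, 31, 28, 28, 24, 5 bp.

84, 31, 28, 28, 24, 5 bp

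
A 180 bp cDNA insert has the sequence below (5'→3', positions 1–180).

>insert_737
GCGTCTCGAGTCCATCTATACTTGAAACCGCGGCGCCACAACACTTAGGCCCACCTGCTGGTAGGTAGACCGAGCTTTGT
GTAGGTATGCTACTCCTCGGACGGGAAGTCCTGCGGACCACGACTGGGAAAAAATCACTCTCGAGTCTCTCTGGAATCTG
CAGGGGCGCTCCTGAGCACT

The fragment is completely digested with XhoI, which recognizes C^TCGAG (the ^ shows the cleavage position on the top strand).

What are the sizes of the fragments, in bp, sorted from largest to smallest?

135, 40, 5 bp

XhoI sites (CTCGAG) start at positions 5, 140.
XhoI cuts after the first base of each site, so after positions 5, 140.
Linear molecule, 2 cuts → 3 fragments:
  1–5 → 5 bp
  6–140 → 135 bp
  141–180 → 40 bp
Sorted largest to smallest: 135, 40, 5 bp.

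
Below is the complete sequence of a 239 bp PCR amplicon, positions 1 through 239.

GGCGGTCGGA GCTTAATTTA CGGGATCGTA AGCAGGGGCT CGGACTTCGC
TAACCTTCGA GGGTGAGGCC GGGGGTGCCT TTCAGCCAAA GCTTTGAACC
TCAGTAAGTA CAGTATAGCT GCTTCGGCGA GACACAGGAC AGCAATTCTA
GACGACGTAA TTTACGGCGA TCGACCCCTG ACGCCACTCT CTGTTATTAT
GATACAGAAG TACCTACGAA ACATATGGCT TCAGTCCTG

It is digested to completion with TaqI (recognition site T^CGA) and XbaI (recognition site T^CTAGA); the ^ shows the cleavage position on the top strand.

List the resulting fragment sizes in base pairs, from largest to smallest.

TaqI sites (TCGA) start at positions 57, 171.
TaqI cuts after the first base of each site, so after positions 57, 171.
The XbaI site (TCTAGA) starts at position 147.
XbaI cuts after the first base of each site, so after position 147.
Combined cut positions: 57, 147, 171.
Linear molecule, 3 cuts → 4 fragments:
  1–57 → 57 bp
  58–147 → 90 bp
  148–171 → 24 bp
  172–239 → 68 bp
Sorted largest to smallest: 90, 68, 57, 24 bp.

90, 68, 57, 24 bp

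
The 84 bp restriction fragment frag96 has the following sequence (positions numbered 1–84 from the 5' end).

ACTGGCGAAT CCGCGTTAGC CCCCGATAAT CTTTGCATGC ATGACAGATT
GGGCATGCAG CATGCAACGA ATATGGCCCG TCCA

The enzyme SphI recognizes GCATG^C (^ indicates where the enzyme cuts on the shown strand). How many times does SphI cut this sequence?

3

GCATGC occurs starting at positions 35, 53, 60.
SphI cuts at 3 sites.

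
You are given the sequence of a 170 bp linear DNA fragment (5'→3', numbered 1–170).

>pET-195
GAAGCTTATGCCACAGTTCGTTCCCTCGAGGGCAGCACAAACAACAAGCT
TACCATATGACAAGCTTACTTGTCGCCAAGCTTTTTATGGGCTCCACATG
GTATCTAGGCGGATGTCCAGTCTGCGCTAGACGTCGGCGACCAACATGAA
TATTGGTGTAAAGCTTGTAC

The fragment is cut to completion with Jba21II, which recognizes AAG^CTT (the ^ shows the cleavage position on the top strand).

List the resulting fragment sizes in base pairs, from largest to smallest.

Jba21II sites (AAGCTT) start at positions 2, 46, 62, 78, 161.
Jba21II cuts after base 3 of each site, so after positions 4, 48, 64, 80, 163.
Linear molecule, 5 cuts → 6 fragments:
  1–4 → 4 bp
  5–48 → 44 bp
  49–64 → 16 bp
  65–80 → 16 bp
  81–163 → 83 bp
  164–170 → 7 bp
Sorted largest to smallest: 83, 44, 16, 16, 7, 4 bp.

83, 44, 16, 16, 7, 4 bp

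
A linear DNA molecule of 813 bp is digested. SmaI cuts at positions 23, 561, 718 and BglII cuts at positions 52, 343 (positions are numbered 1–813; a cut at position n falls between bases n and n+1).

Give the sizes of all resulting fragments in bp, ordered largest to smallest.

291, 218, 157, 95, 29, 23 bp

Combined cut positions (sorted): 23, 52, 343, 561, 718.
Linear molecule, 5 cuts → 6 fragments:
  23 − 0 = 23 bp
  52 − 23 = 29 bp
  343 − 52 = 291 bp
  561 − 343 = 218 bp
  718 − 561 = 157 bp
  813 − 718 = 95 bp
Sorted largest to smallest: 291, 218, 157, 95, 29, 23 bp.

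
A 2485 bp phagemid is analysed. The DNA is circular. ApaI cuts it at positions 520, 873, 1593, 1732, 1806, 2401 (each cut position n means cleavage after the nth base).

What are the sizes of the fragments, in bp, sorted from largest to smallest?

720, 604, 595, 353, 139, 74 bp

Circular molecule, 6 cuts → 6 fragments:
  873 − 520 = 353 bp
  1593 − 873 = 720 bp
  1732 − 1593 = 139 bp
  1806 − 1732 = 74 bp
  2401 − 1806 = 595 bp
  wrap: 2485 − 2401 + 520 = 604 bp
Sorted largest to smallest: 720, 604, 595, 353, 139, 74 bp.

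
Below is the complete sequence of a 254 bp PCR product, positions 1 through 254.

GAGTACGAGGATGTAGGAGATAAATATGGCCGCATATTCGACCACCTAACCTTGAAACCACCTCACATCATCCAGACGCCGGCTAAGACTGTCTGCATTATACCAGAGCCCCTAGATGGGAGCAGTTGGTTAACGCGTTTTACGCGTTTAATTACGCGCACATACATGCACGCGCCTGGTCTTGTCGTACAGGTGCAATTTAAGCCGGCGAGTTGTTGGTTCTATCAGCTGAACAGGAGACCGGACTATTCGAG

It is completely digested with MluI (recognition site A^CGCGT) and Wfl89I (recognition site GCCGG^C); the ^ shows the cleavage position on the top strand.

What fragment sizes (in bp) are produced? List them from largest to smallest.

82, 66, 51, 46, 9 bp

MluI sites (ACGCGT) start at positions 133, 142.
MluI cuts after the first base of each site, so after positions 133, 142.
Wfl89I sites (GCCGGC) start at positions 78, 204.
Wfl89I cuts after base 5 of each site (before the last base), so after positions 82, 208.
Combined cut positions: 82, 133, 142, 208.
Linear molecule, 4 cuts → 5 fragments:
  1–82 → 82 bp
  83–133 → 51 bp
  134–142 → 9 bp
  143–208 → 66 bp
  209–254 → 46 bp
Sorted largest to smallest: 82, 66, 51, 46, 9 bp.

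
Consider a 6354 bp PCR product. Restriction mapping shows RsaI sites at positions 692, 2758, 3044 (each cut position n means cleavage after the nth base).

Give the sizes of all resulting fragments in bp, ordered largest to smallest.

3310, 2066, 692, 286 bp

Linear molecule, 3 cuts → 4 fragments:
  692 − 0 = 692 bp
  2758 − 692 = 2066 bp
  3044 − 2758 = 286 bp
  6354 − 3044 = 3310 bp
Sorted largest to smallest: 3310, 2066, 692, 286 bp.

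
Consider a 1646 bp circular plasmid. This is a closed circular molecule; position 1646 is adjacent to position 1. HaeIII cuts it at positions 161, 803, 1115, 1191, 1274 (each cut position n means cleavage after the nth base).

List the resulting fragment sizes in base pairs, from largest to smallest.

Circular molecule, 5 cuts → 5 fragments:
  803 − 161 = 642 bp
  1115 − 803 = 312 bp
  1191 − 1115 = 76 bp
  1274 − 1191 = 83 bp
  wrap: 1646 − 1274 + 161 = 533 bp
Sorted largest to smallest: 642, 533, 312, 83, 76 bp.

642, 533, 312, 83, 76 bp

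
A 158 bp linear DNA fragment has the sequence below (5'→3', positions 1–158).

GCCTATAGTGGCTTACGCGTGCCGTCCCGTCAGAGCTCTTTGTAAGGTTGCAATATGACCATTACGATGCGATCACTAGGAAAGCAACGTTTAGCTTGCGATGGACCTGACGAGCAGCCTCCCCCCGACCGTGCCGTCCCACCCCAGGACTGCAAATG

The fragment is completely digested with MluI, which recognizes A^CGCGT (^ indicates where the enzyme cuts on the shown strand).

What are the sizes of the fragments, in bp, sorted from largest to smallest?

The MluI site (ACGCGT) starts at position 15.
MluI cuts after the first base of each site, so after position 15.
Linear molecule, 1 cut → 2 fragments:
  1–15 → 15 bp
  16–158 → 143 bp
Sorted largest to smallest: 143, 15 bp.

143, 15 bp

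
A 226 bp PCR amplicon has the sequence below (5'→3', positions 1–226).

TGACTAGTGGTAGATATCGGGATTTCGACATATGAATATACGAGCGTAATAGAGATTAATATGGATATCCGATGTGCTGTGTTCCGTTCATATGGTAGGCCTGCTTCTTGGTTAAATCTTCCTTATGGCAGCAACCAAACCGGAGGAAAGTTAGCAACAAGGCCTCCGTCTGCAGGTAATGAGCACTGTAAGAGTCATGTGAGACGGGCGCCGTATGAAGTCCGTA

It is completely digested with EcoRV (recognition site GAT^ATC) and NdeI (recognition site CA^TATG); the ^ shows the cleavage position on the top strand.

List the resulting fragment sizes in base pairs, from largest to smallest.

EcoRV sites (GATATC) start at positions 13, 64.
EcoRV cuts after base 3 of each site, so after positions 15, 66.
NdeI sites (CATATG) start at positions 29, 89.
NdeI cuts after base 2 of each site, so after positions 30, 90.
Combined cut positions: 15, 30, 66, 90.
Linear molecule, 4 cuts → 5 fragments:
  1–15 → 15 bp
  16–30 → 15 bp
  31–66 → 36 bp
  67–90 → 24 bp
  91–226 → 136 bp
Sorted largest to smallest: 136, 36, 24, 15, 15 bp.

136, 36, 24, 15, 15 bp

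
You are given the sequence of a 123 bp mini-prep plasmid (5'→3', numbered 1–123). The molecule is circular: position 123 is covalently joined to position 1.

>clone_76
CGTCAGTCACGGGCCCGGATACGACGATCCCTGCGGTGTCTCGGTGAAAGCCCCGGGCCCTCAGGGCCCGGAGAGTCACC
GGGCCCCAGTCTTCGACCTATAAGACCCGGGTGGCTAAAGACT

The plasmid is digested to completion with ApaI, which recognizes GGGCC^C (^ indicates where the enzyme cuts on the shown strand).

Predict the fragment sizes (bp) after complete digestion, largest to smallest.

53, 44, 17, 9 bp

ApaI sites (GGGCCC) start at positions 11, 55, 64, 81.
ApaI cuts after base 5 of each site (before the last base), so after positions 15, 59, 68, 85.
Circular molecule, 4 cuts → 4 fragments:
  16–59 → 44 bp
  60–68 → 9 bp
  69–85 → 17 bp
  86–123 then 1–15 → 38 + 15 = 53 bp
Sorted largest to smallest: 53, 44, 17, 9 bp.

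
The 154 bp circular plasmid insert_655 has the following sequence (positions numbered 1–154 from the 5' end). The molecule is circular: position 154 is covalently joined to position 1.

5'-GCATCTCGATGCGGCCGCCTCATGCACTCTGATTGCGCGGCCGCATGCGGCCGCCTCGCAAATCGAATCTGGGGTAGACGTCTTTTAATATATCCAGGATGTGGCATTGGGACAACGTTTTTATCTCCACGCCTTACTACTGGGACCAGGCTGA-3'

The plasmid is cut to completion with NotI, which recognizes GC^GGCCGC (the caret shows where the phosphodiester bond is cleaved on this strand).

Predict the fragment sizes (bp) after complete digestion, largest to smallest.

118, 26, 10 bp

NotI sites (GCGGCCGC) start at positions 11, 37, 47.
NotI cuts after base 2 of each site, so after positions 12, 38, 48.
Circular molecule, 3 cuts → 3 fragments:
  13–38 → 26 bp
  39–48 → 10 bp
  49–154 then 1–12 → 106 + 12 = 118 bp
Sorted largest to smallest: 118, 26, 10 bp.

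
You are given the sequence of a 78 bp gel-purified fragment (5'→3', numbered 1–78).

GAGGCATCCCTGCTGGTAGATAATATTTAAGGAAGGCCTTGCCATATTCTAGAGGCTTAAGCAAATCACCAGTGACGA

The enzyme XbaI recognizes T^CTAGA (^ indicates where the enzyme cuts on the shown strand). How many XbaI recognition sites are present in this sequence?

1

TCTAGA occurs starting at position 48.
XbaI cuts at 1 site.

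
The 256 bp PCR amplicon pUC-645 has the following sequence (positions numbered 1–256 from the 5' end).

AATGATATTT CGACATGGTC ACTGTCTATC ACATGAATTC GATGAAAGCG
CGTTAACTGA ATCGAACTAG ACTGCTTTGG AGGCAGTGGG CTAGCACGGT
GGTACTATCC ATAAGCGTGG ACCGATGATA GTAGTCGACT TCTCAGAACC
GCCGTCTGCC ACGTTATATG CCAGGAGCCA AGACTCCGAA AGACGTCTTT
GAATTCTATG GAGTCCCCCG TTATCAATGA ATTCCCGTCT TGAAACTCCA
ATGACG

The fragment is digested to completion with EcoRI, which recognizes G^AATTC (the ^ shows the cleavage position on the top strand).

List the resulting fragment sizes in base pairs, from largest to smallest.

166, 35, 28, 27 bp

EcoRI sites (GAATTC) start at positions 35, 201, 229.
EcoRI cuts after the first base of each site, so after positions 35, 201, 229.
Linear molecule, 3 cuts → 4 fragments:
  1–35 → 35 bp
  36–201 → 166 bp
  202–229 → 28 bp
  230–256 → 27 bp
Sorted largest to smallest: 166, 35, 28, 27 bp.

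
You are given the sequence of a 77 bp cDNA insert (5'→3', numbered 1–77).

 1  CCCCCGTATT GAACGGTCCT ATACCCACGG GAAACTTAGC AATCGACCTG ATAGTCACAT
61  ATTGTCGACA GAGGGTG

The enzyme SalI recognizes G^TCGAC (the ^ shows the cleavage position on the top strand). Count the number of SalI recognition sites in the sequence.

GTCGAC occurs starting at position 64.
SalI cuts at 1 site.

1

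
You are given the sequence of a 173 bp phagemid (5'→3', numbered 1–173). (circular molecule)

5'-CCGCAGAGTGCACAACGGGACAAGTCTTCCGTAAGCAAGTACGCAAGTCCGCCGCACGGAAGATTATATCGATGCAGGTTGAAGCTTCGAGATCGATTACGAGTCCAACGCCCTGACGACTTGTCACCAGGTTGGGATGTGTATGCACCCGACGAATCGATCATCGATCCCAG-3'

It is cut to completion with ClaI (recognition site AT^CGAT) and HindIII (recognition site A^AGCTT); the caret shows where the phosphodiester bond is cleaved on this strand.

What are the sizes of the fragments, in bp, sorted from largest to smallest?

ClaI sites (ATCGAT) start at positions 68, 92, 156, 163.
ClaI cuts after base 2 of each site, so after positions 69, 93, 157, 164.
The HindIII site (AAGCTT) starts at position 82.
HindIII cuts after the first base of each site, so after position 82.
Combined cut positions: 69, 82, 93, 157, 164.
Circular molecule, 5 cuts → 5 fragments:
  70–82 → 13 bp
  83–93 → 11 bp
  94–157 → 64 bp
  158–164 → 7 bp
  165–173 then 1–69 → 9 + 69 = 78 bp
Sorted largest to smallest: 78, 64, 13, 11, 7 bp.

78, 64, 13, 11, 7 bp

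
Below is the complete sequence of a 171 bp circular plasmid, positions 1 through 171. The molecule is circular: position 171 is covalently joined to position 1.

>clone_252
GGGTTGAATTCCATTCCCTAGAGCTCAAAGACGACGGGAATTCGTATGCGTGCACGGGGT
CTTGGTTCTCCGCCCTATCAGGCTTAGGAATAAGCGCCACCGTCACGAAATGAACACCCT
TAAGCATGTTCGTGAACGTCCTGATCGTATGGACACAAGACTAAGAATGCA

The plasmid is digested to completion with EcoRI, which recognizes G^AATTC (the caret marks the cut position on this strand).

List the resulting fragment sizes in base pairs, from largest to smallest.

EcoRI sites (GAATTC) start at positions 6, 38.
EcoRI cuts after the first base of each site, so after positions 6, 38.
Circular molecule, 2 cuts → 2 fragments:
  7–38 → 32 bp
  39–171 then 1–6 → 133 + 6 = 139 bp
Sorted largest to smallest: 139, 32 bp.

139, 32 bp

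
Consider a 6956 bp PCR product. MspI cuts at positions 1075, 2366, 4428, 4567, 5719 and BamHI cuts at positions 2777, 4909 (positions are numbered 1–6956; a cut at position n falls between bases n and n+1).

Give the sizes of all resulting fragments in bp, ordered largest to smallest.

Combined cut positions (sorted): 1075, 2366, 2777, 4428, 4567, 4909, 5719.
Linear molecule, 7 cuts → 8 fragments:
  1075 − 0 = 1075 bp
  2366 − 1075 = 1291 bp
  2777 − 2366 = 411 bp
  4428 − 2777 = 1651 bp
  4567 − 4428 = 139 bp
  4909 − 4567 = 342 bp
  5719 − 4909 = 810 bp
  6956 − 5719 = 1237 bp
Sorted largest to smallest: 1651, 1291, 1237, 1075, 810, 411, 342, 139 bp.

1651, 1291, 1237, 1075, 810, 411, 342, 139 bp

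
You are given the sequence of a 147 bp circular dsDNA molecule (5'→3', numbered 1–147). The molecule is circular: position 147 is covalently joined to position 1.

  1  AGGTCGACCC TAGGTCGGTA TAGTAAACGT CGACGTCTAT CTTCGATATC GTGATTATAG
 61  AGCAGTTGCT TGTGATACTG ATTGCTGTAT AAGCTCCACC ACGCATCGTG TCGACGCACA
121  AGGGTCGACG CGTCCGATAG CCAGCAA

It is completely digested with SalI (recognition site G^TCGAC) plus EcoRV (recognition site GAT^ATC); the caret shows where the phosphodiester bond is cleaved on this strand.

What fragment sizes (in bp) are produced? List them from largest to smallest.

63, 26, 26, 18, 14 bp

SalI sites (GTCGAC) start at positions 3, 29, 110, 124.
SalI cuts after the first base of each site, so after positions 3, 29, 110, 124.
The EcoRV site (GATATC) starts at position 45.
EcoRV cuts after base 3 of each site, so after position 47.
Combined cut positions: 3, 29, 47, 110, 124.
Circular molecule, 5 cuts → 5 fragments:
  4–29 → 26 bp
  30–47 → 18 bp
  48–110 → 63 bp
  111–124 → 14 bp
  125–147 then 1–3 → 23 + 3 = 26 bp
Sorted largest to smallest: 63, 26, 26, 18, 14 bp.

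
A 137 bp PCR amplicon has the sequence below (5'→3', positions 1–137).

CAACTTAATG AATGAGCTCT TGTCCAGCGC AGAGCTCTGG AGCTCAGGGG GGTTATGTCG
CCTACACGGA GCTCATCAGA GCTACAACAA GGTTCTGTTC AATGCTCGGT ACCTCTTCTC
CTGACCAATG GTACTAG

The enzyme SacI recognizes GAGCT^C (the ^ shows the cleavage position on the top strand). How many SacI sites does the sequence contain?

GAGCTC occurs starting at positions 14, 32, 40, 69.
SacI cuts at 4 sites.

4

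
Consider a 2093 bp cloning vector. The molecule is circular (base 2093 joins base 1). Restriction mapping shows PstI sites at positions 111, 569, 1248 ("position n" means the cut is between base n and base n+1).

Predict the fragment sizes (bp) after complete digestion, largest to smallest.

956, 679, 458 bp

Circular molecule, 3 cuts → 3 fragments:
  569 − 111 = 458 bp
  1248 − 569 = 679 bp
  wrap: 2093 − 1248 + 111 = 956 bp
Sorted largest to smallest: 956, 679, 458 bp.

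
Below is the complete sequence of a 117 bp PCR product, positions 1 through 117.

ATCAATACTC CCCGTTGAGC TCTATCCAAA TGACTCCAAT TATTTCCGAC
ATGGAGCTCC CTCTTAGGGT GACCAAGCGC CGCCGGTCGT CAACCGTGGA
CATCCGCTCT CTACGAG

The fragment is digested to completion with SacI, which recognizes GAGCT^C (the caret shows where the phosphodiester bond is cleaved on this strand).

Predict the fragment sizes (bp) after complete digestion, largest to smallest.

SacI sites (GAGCTC) start at positions 17, 54.
SacI cuts after base 5 of each site (before the last base), so after positions 21, 58.
Linear molecule, 2 cuts → 3 fragments:
  1–21 → 21 bp
  22–58 → 37 bp
  59–117 → 59 bp
Sorted largest to smallest: 59, 37, 21 bp.

59, 37, 21 bp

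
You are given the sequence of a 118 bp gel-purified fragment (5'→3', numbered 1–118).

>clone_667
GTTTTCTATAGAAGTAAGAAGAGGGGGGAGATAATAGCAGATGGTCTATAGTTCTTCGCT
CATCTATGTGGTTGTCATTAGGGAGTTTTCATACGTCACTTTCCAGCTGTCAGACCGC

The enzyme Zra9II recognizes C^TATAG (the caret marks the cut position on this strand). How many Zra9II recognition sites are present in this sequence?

CTATAG occurs starting at positions 6, 46.
Zra9II cuts at 2 sites.

2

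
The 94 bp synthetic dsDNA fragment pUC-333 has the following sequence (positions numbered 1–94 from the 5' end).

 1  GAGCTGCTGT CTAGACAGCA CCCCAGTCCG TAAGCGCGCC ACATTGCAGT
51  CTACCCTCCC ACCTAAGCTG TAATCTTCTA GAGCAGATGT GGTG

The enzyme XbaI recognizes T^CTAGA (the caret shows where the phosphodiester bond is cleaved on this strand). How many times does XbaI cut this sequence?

TCTAGA occurs starting at positions 10, 77.
XbaI cuts at 2 sites.

2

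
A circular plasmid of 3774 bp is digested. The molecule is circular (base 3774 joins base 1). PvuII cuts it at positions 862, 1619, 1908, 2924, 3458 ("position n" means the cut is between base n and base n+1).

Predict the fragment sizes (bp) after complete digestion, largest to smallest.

1178, 1016, 757, 534, 289 bp

Circular molecule, 5 cuts → 5 fragments:
  1619 − 862 = 757 bp
  1908 − 1619 = 289 bp
  2924 − 1908 = 1016 bp
  3458 − 2924 = 534 bp
  wrap: 3774 − 3458 + 862 = 1178 bp
Sorted largest to smallest: 1178, 1016, 757, 534, 289 bp.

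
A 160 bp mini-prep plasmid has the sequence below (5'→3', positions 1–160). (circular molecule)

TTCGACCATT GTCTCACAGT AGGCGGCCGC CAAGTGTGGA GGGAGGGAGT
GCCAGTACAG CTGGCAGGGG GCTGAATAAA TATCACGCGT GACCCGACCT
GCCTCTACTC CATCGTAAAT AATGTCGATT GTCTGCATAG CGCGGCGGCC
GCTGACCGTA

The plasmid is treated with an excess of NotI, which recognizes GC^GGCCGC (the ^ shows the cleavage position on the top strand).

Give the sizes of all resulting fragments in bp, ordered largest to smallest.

122, 38 bp

NotI sites (GCGGCCGC) start at positions 23, 145.
NotI cuts after base 2 of each site, so after positions 24, 146.
Circular molecule, 2 cuts → 2 fragments:
  25–146 → 122 bp
  147–160 then 1–24 → 14 + 24 = 38 bp
Sorted largest to smallest: 122, 38 bp.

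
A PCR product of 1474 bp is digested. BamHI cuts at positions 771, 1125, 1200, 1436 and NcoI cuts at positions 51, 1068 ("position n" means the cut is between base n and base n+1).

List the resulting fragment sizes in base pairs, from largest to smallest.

720, 297, 236, 75, 57, 51, 38 bp

Combined cut positions (sorted): 51, 771, 1068, 1125, 1200, 1436.
Linear molecule, 6 cuts → 7 fragments:
  51 − 0 = 51 bp
  771 − 51 = 720 bp
  1068 − 771 = 297 bp
  1125 − 1068 = 57 bp
  1200 − 1125 = 75 bp
  1436 − 1200 = 236 bp
  1474 − 1436 = 38 bp
Sorted largest to smallest: 720, 297, 236, 75, 57, 51, 38 bp.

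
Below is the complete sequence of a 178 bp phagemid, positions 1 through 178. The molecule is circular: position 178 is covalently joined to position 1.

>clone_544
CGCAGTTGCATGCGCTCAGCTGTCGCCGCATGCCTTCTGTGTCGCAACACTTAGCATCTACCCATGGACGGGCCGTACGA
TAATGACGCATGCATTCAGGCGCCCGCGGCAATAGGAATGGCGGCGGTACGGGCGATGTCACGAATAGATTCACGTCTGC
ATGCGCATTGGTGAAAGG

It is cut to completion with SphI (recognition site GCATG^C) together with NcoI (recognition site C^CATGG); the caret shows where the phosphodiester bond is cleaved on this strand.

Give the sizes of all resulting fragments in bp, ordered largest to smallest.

SphI sites (GCATGC) start at positions 8, 28, 88, 159.
SphI cuts after base 5 of each site (before the last base), so after positions 12, 32, 92, 163.
The NcoI site (CCATGG) starts at position 62.
NcoI cuts after the first base of each site, so after position 62.
Combined cut positions: 12, 32, 62, 92, 163.
Circular molecule, 5 cuts → 5 fragments:
  13–32 → 20 bp
  33–62 → 30 bp
  63–92 → 30 bp
  93–163 → 71 bp
  164–178 then 1–12 → 15 + 12 = 27 bp
Sorted largest to smallest: 71, 30, 30, 27, 20 bp.

71, 30, 30, 27, 20 bp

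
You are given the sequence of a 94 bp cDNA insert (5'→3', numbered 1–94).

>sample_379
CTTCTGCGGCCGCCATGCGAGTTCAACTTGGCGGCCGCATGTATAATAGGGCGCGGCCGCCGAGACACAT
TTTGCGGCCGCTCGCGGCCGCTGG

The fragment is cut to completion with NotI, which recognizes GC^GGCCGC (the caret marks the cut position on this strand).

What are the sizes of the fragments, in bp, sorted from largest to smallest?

25, 22, 21, 10, 9, 7 bp

NotI sites (GCGGCCGC) start at positions 6, 31, 53, 74, 84.
NotI cuts after base 2 of each site, so after positions 7, 32, 54, 75, 85.
Linear molecule, 5 cuts → 6 fragments:
  1–7 → 7 bp
  8–32 → 25 bp
  33–54 → 22 bp
  55–75 → 21 bp
  76–85 → 10 bp
  86–94 → 9 bp
Sorted largest to smallest: 25, 22, 21, 10, 9, 7 bp.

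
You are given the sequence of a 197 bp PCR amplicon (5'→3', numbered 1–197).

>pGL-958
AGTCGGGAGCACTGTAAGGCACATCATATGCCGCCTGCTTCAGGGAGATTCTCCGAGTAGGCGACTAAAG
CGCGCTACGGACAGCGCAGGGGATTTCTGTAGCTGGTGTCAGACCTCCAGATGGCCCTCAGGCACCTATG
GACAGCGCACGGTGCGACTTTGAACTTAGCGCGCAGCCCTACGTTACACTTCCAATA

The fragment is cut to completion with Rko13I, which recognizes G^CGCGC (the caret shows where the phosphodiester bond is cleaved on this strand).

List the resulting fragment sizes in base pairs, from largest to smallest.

99, 70, 28 bp

Rko13I sites (GCGCGC) start at positions 70, 169.
Rko13I cuts after the first base of each site, so after positions 70, 169.
Linear molecule, 2 cuts → 3 fragments:
  1–70 → 70 bp
  71–169 → 99 bp
  170–197 → 28 bp
Sorted largest to smallest: 99, 70, 28 bp.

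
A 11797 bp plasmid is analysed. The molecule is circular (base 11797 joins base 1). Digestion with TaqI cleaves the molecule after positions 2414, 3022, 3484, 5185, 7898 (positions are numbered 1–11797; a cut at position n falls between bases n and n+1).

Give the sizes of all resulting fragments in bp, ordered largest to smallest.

6313, 2713, 1701, 608, 462 bp

Circular molecule, 5 cuts → 5 fragments:
  3022 − 2414 = 608 bp
  3484 − 3022 = 462 bp
  5185 − 3484 = 1701 bp
  7898 − 5185 = 2713 bp
  wrap: 11797 − 7898 + 2414 = 6313 bp
Sorted largest to smallest: 6313, 2713, 1701, 608, 462 bp.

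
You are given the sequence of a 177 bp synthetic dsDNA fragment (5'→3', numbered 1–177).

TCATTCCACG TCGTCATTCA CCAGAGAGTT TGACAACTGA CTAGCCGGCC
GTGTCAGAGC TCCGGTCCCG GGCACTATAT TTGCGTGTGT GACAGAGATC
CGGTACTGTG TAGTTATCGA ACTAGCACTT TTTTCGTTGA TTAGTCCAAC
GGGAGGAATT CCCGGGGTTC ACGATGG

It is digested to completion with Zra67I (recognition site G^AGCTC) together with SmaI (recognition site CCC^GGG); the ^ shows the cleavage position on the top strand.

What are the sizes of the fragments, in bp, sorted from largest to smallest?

The Zra67I site (GAGCTC) starts at position 57.
Zra67I cuts after the first base of each site, so after position 57.
SmaI sites (CCCGGG) start at positions 67, 161.
SmaI cuts after base 3 of each site, so after positions 69, 163.
Combined cut positions: 57, 69, 163.
Linear molecule, 3 cuts → 4 fragments:
  1–57 → 57 bp
  58–69 → 12 bp
  70–163 → 94 bp
  164–177 → 14 bp
Sorted largest to smallest: 94, 57, 14, 12 bp.

94, 57, 14, 12 bp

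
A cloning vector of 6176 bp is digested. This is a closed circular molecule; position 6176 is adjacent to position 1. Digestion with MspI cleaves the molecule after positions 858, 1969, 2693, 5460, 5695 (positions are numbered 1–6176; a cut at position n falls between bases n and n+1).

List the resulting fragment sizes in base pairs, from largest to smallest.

2767, 1339, 1111, 724, 235 bp

Circular molecule, 5 cuts → 5 fragments:
  1969 − 858 = 1111 bp
  2693 − 1969 = 724 bp
  5460 − 2693 = 2767 bp
  5695 − 5460 = 235 bp
  wrap: 6176 − 5695 + 858 = 1339 bp
Sorted largest to smallest: 2767, 1339, 1111, 724, 235 bp.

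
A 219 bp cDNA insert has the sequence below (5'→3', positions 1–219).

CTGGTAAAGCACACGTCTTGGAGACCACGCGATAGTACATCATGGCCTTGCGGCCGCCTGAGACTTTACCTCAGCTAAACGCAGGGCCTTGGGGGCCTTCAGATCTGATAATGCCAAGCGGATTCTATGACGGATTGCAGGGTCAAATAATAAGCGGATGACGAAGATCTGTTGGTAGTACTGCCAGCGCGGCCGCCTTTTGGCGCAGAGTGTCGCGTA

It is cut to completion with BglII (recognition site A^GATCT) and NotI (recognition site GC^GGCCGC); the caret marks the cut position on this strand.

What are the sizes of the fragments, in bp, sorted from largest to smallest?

64, 51, 50, 29, 25 bp

BglII sites (AGATCT) start at positions 101, 165.
BglII cuts after the first base of each site, so after positions 101, 165.
NotI sites (GCGGCCGC) start at positions 50, 189.
NotI cuts after base 2 of each site, so after positions 51, 190.
Combined cut positions: 51, 101, 165, 190.
Linear molecule, 4 cuts → 5 fragments:
  1–51 → 51 bp
  52–101 → 50 bp
  102–165 → 64 bp
  166–190 → 25 bp
  191–219 → 29 bp
Sorted largest to smallest: 64, 51, 50, 29, 25 bp.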